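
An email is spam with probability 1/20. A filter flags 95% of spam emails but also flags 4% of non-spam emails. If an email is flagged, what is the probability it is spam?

Let D = the rare event, + = positive/flagged.
P(D) = 1/20
P(+|D) = 95/100 = 19/20
P(+|D') = 4/100 = 1/25
P(+) = P(+|D)P(D) + P(+|D')P(D')
     = \frac{19}{20} × \frac{1}{20} + \frac{1}{25} × \frac{19}{20}
     = \frac{171}{2000}
P(D|+) = P(+|D)P(D)/P(+) = \frac{5}{9}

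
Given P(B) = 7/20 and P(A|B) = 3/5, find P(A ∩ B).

By definition, P(A|B) = P(A ∩ B) / P(B)
So P(A ∩ B) = P(A|B) × P(B)
= 3/5 × 7/20
= 21/100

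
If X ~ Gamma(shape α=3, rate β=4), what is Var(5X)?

For X ~ Gamma(shape α=3, rate β=4):
Var(X) = \frac{3}{16}
Var(5X) = (5)² × Var(X) = 25 × \frac{3}{16} = \frac{75}{16}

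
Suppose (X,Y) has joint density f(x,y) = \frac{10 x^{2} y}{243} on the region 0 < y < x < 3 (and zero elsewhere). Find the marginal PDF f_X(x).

f_X(x) = ∫_0^x \frac{10 x^{2} y}{243} dy = \frac{5 x^{4}}{243}
for 0 < x < 3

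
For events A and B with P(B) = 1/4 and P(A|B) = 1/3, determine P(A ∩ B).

By definition, P(A|B) = P(A ∩ B) / P(B)
So P(A ∩ B) = P(A|B) × P(B)
= 1/3 × 1/4
= 1/12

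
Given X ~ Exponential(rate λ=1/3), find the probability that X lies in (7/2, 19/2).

P(7/2 < X < 19/2) = ∫_{7/2}^{19/2} f(x) dx
where f(x) = \frac{e^{- \frac{x}{3}}}{3}
= - \frac{1 - e^{2}}{e^{\frac{19}{6}}}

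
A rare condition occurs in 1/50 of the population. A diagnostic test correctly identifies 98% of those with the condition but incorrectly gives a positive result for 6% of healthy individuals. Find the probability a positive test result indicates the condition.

Let D = the rare event, + = positive/flagged.
P(D) = 1/50
P(+|D) = 98/100 = 49/50
P(+|D') = 6/100 = 3/50
P(+) = P(+|D)P(D) + P(+|D')P(D')
     = \frac{49}{50} × \frac{1}{50} + \frac{3}{50} × \frac{49}{50}
     = \frac{49}{625}
P(D|+) = P(+|D)P(D)/P(+) = \frac{1}{4}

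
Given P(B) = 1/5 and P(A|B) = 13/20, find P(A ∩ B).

By definition, P(A|B) = P(A ∩ B) / P(B)
So P(A ∩ B) = P(A|B) × P(B)
= 13/20 × 1/5
= 13/100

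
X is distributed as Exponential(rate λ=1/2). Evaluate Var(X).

For X ~ Exponential(rate λ=1/2):
Var(X) = 4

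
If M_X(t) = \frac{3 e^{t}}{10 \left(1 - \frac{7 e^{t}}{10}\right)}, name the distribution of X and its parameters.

The MGF M(t) = \frac{3 e^{t}}{10 \left(1 - \frac{7 e^{t}}{10}\right)} is the standard form for the Geometric distribution.
Comparing with the known MGF formula identifies: Geometric(p=3/10), X = trial number of first success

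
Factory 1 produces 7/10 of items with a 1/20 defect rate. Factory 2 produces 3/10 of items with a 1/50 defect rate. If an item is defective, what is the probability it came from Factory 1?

Using Bayes' theorem:
P(F1) = 7/10, P(D|F1) = 1/20
P(F2) = 3/10, P(D|F2) = 1/50
P(D) = P(D|F1)P(F1) + P(D|F2)P(F2)
     = \frac{41}{1000}
P(F1|D) = P(D|F1)P(F1) / P(D)
= \frac{35}{41}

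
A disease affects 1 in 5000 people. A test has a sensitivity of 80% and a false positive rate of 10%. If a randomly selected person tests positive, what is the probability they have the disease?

Let D = the rare event, + = positive/flagged.
P(D) = 1/5000
P(+|D) = 80/100 = 4/5
P(+|D') = 10/100 = 1/10
P(+) = P(+|D)P(D) + P(+|D')P(D')
     = \frac{4}{5} × \frac{1}{5000} + \frac{1}{10} × \frac{4999}{5000}
     = \frac{5007}{50000}
P(D|+) = P(+|D)P(D)/P(+) = \frac{8}{5007}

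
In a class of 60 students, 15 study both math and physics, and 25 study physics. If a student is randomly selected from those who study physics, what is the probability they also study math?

P(A ∩ B) = 15/60 = 1/4
P(B) = 25/60 = 5/12
P(A|B) = P(A ∩ B) / P(B) = (1/4) / (5/12) = 3/5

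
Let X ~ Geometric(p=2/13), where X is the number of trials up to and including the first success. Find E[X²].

Using the identity E[X²] = Var(X) + (E[X])²:
E[X] = \frac{13}{2}
Var(X) = \frac{143}{4}
E[X²] = \frac{143}{4} + (\frac{13}{2})²
= 78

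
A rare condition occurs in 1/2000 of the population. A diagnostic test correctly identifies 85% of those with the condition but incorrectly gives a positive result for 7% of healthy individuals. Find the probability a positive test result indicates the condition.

Let D = the rare event, + = positive/flagged.
P(D) = 1/2000
P(+|D) = 85/100 = 17/20
P(+|D') = 7/100
P(+) = P(+|D)P(D) + P(+|D')P(D')
     = \frac{17}{20} × \frac{1}{2000} + \frac{7}{100} × \frac{1999}{2000}
     = \frac{7039}{100000}
P(D|+) = P(+|D)P(D)/P(+) = \frac{85}{14078}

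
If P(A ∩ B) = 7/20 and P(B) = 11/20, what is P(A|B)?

P(A|B) = P(A ∩ B) / P(B)
= (7/20) / (11/20)
= 7/11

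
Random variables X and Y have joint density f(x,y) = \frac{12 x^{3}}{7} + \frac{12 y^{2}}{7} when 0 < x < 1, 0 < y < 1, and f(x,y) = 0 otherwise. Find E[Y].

E[Y] = ∫_0^1 ∫_0^1 y × f(x,y) dx dy
= \frac{9}{14}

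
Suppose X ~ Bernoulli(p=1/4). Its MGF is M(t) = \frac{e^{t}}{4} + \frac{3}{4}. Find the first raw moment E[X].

To find E[X], compute M^(1)(0):
M^(1)(t) = \frac{e^{t}}{4}
M^(1)(0) = \frac{1}{4}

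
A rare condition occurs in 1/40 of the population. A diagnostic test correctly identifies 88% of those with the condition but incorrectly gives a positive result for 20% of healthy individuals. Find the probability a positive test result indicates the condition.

Let D = the rare event, + = positive/flagged.
P(D) = 1/40
P(+|D) = 88/100 = 22/25
P(+|D') = 20/100 = 1/5
P(+) = P(+|D)P(D) + P(+|D')P(D')
     = \frac{22}{25} × \frac{1}{40} + \frac{1}{5} × \frac{39}{40}
     = \frac{217}{1000}
P(D|+) = P(+|D)P(D)/P(+) = \frac{22}{217}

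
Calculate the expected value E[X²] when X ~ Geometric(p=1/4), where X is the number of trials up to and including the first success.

Using the identity E[X²] = Var(X) + (E[X])²:
E[X] = 4
Var(X) = 12
E[X²] = 12 + (4)²
= 28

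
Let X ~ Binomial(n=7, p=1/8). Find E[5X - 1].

For X ~ Binomial(n=7, p=1/8):
E[X] = \frac{7}{8}
E[5X - 1] = 5 × E[X] - 1 = \frac{27}{8}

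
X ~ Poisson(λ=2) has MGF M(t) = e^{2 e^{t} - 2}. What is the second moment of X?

To find E[X^2], compute M^(2)(0):
M^(1)(t) = 2 e^{t} e^{2 e^{t} - 2}
M^(2)(t) = 4 e^{2 t} e^{2 e^{t} - 2} + 2 e^{t} e^{2 e^{t} - 2}
M^(2)(0) = 6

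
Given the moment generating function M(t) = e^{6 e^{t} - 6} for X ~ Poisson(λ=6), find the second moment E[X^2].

To find E[X^2], compute M^(2)(0):
M^(1)(t) = 6 e^{t} e^{6 e^{t} - 6}
M^(2)(t) = 36 e^{2 t} e^{6 e^{t} - 6} + 6 e^{t} e^{6 e^{t} - 6}
M^(2)(0) = 42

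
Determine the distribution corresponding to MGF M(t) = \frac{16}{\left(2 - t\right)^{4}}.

The MGF M(t) = \frac{16}{\left(2 - t\right)^{4}} is the standard form for the Gamma distribution.
Comparing with the known MGF formula identifies: Gamma(shape α=4, rate β=2)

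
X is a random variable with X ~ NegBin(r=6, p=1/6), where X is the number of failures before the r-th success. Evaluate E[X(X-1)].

E[X(X-1)] = E[X² - X] = E[X²] - E[X]
E[X] = 30
E[X²] = Var(X) + (E[X])² = 180 + (30)² = 1080
E[X(X-1)] = 1080 - 30 = 1050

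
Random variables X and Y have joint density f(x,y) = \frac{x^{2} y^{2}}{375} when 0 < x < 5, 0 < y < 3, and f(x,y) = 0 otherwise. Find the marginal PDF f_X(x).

f_X(x) = ∫_0^3 f(x,y) dy
= ∫_0^3 \frac{x^{2} y^{2}}{375} dy
= \frac{3 x^{2}}{125} for 0 < x < 5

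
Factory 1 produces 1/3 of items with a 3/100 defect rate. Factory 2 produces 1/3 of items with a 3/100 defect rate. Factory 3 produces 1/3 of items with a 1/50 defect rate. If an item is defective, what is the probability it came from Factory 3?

Using Bayes' theorem:
P(F1) = 1/3, P(D|F1) = 3/100
P(F2) = 1/3, P(D|F2) = 3/100
P(F3) = 1/3, P(D|F3) = 1/50
P(D) = P(D|F1)P(F1) + P(D|F2)P(F2) + P(D|F3)P(F3)
     = \frac{2}{75}
P(F3|D) = P(D|F3)P(F3) / P(D)
= \frac{1}{4}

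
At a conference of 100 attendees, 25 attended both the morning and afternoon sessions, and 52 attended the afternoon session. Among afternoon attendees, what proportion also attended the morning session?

P(A ∩ B) = 25/100 = 1/4
P(B) = 52/100 = 13/25
P(A|B) = P(A ∩ B) / P(B) = (1/4) / (13/25) = 25/52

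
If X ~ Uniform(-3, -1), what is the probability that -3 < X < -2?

P(-3 < X < -2) = ∫_{-3}^{-2} f(x) dx
where f(x) = \frac{1}{2}
= \frac{1}{2}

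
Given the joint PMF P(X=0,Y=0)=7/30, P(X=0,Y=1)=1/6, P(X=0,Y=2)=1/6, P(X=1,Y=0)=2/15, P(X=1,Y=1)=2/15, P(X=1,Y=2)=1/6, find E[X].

First find marginal of X:
P(X=0) = 17/30
P(X=1) = 13/30
E[X] = 0 × 17/30 + 1 × 13/30 = 13/30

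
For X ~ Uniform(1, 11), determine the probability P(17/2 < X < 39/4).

P(17/2 < X < 39/4) = ∫_{17/2}^{39/4} f(x) dx
where f(x) = \frac{1}{10}
= \frac{1}{8}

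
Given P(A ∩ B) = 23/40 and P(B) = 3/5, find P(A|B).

P(A|B) = P(A ∩ B) / P(B)
= (23/40) / (3/5)
= 23/24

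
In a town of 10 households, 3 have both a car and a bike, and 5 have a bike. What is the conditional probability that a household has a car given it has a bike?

P(A ∩ B) = 3/10
P(B) = 5/10 = 1/2
P(A|B) = P(A ∩ B) / P(B) = (3/10) / (1/2) = 3/5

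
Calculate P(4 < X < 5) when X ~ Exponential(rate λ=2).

P(4 < X < 5) = ∫_{4}^{5} f(x) dx
where f(x) = 2 e^{- 2 x}
= - \frac{1 - e^{2}}{e^{10}}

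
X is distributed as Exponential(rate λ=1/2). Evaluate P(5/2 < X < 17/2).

P(5/2 < X < 17/2) = ∫_{5/2}^{17/2} f(x) dx
where f(x) = \frac{e^{- \frac{x}{2}}}{2}
= - \frac{1 - e^{3}}{e^{\frac{17}{4}}}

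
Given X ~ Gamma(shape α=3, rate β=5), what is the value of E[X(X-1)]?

E[X(X-1)] = E[X² - X] = E[X²] - E[X]
E[X] = \frac{3}{5}
E[X²] = Var(X) + (E[X])² = \frac{3}{25} + (\frac{3}{5})² = \frac{12}{25}
E[X(X-1)] = \frac{12}{25} - \frac{3}{5} = - \frac{3}{25}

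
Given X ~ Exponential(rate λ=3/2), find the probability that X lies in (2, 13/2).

P(2 < X < 13/2) = ∫_{2}^{13/2} f(x) dx
where f(x) = \frac{3 e^{- \frac{3 x}{2}}}{2}
= - \frac{1}{e^{\frac{39}{4}}} + e^{-3}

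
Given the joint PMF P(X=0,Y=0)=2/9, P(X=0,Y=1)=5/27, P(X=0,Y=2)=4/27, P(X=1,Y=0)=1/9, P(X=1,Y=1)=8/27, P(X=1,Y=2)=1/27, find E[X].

First find marginal of X:
P(X=0) = 5/9
P(X=1) = 4/9
E[X] = 0 × 5/9 + 1 × 4/9 = 4/9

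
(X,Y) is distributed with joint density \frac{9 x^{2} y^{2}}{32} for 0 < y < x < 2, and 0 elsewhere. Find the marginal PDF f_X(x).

f_X(x) = ∫_0^x \frac{9 x^{2} y^{2}}{32} dy = \frac{3 x^{5}}{32}
for 0 < x < 2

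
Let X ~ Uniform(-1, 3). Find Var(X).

For X ~ Uniform(-1, 3):
Var(X) = \frac{4}{3}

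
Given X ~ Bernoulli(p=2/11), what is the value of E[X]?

For X ~ Bernoulli(p=2/11), the expected value is:
E[X] = \frac{2}{11}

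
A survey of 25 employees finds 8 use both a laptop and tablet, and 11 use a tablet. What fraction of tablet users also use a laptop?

P(A ∩ B) = 8/25
P(B) = 11/25
P(A|B) = P(A ∩ B) / P(B) = (8/25) / (11/25) = 8/11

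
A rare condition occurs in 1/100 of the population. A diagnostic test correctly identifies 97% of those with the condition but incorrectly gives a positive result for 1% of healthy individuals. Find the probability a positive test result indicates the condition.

Let D = the rare event, + = positive/flagged.
P(D) = 1/100
P(+|D) = 97/100
P(+|D') = 1/100
P(+) = P(+|D)P(D) + P(+|D')P(D')
     = \frac{97}{100} × \frac{1}{100} + \frac{1}{100} × \frac{99}{100}
     = \frac{49}{2500}
P(D|+) = P(+|D)P(D)/P(+) = \frac{97}{196}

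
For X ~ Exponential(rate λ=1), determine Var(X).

For X ~ Exponential(rate λ=1):
Var(X) = 1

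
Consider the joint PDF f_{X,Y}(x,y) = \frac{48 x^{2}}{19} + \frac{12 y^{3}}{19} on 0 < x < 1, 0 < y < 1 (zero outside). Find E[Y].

E[Y] = ∫_0^1 ∫_0^1 y × f(x,y) dx dy
= \frac{52}{95}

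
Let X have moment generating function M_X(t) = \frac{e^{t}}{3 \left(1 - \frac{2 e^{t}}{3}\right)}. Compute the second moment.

To find E[X^2], compute M^(2)(0):
M^(1)(t) = \frac{e^{t}}{3 \left(1 - \frac{2 e^{t}}{3}\right)} + \frac{2 e^{2 t}}{9 \left(1 - \frac{2 e^{t}}{3}\right)^{2}}
M^(2)(t) = \frac{e^{t}}{3 \left(1 - \frac{2 e^{t}}{3}\right)} + \frac{2 e^{2 t}}{3 \left(1 - \frac{2 e^{t}}{3}\right)^{2}} + \frac{8 e^{3 t}}{27 \left(1 - \frac{2 e^{t}}{3}\right)^{3}}
M^(2)(0) = 15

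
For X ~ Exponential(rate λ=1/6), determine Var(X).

For X ~ Exponential(rate λ=1/6):
Var(X) = 36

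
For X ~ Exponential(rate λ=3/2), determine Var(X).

For X ~ Exponential(rate λ=3/2):
Var(X) = \frac{4}{9}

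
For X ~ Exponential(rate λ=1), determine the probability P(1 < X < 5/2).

P(1 < X < 5/2) = ∫_{1}^{5/2} f(x) dx
where f(x) = e^{- x}
= - \frac{1}{e^{\frac{5}{2}}} + e^{-1}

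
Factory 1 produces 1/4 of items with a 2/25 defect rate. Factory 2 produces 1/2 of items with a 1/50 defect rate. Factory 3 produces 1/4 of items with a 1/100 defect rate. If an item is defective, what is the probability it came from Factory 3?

Using Bayes' theorem:
P(F1) = 1/4, P(D|F1) = 2/25
P(F2) = 1/2, P(D|F2) = 1/50
P(F3) = 1/4, P(D|F3) = 1/100
P(D) = P(D|F1)P(F1) + P(D|F2)P(F2) + P(D|F3)P(F3)
     = \frac{13}{400}
P(F3|D) = P(D|F3)P(F3) / P(D)
= \frac{1}{13}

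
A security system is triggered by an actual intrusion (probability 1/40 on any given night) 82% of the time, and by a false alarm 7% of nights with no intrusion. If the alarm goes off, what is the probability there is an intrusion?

Let D = the rare event, + = positive/flagged.
P(D) = 1/40
P(+|D) = 82/100 = 41/50
P(+|D') = 7/100
P(+) = P(+|D)P(D) + P(+|D')P(D')
     = \frac{41}{50} × \frac{1}{40} + \frac{7}{100} × \frac{39}{40}
     = \frac{71}{800}
P(D|+) = P(+|D)P(D)/P(+) = \frac{82}{355}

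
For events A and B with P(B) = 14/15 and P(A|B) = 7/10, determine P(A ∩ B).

By definition, P(A|B) = P(A ∩ B) / P(B)
So P(A ∩ B) = P(A|B) × P(B)
= 7/10 × 14/15
= 49/75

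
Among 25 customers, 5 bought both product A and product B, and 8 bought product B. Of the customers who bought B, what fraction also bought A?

P(A ∩ B) = 5/25 = 1/5
P(B) = 8/25
P(A|B) = P(A ∩ B) / P(B) = (1/5) / (8/25) = 5/8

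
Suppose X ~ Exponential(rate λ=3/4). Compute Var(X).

For X ~ Exponential(rate λ=3/4):
Var(X) = \frac{16}{9}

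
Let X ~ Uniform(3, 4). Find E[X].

For X ~ Uniform(3, 4), the expected value is:
E[X] = \frac{7}{2}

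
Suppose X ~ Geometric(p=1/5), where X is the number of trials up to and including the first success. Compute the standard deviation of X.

For X ~ Geometric(p=1/5), where X is the number of trials up to and including the first success:
Var(X) = 20
SD(X) = √(Var(X)) = √(20) = 2 \sqrt{5}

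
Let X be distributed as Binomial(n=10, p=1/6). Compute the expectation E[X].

For X ~ Binomial(n=10, p=1/6), the expected value is:
E[X] = \frac{5}{3}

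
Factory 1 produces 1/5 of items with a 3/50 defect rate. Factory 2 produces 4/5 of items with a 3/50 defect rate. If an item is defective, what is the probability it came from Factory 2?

Using Bayes' theorem:
P(F1) = 1/5, P(D|F1) = 3/50
P(F2) = 4/5, P(D|F2) = 3/50
P(D) = P(D|F1)P(F1) + P(D|F2)P(F2)
     = \frac{3}{50}
P(F2|D) = P(D|F2)P(F2) / P(D)
= \frac{4}{5}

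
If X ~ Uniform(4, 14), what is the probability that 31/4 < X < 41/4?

P(31/4 < X < 41/4) = ∫_{31/4}^{41/4} f(x) dx
where f(x) = \frac{1}{10}
= \frac{1}{4}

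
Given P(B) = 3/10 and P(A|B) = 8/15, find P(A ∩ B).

By definition, P(A|B) = P(A ∩ B) / P(B)
So P(A ∩ B) = P(A|B) × P(B)
= 8/15 × 3/10
= 4/25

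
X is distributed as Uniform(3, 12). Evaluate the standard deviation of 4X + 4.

For X ~ Uniform(3, 12):
Var(X) = \frac{27}{4}
SD(X) = √(Var(X)) = √(\frac{27}{4}) = \frac{3 \sqrt{3}}{2}
SD(4X + 4) = |4| × SD(X) = 4 × \frac{3 \sqrt{3}}{2} = 6 \sqrt{3}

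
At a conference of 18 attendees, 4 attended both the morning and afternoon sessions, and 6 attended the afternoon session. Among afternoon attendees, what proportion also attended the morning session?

P(A ∩ B) = 4/18 = 2/9
P(B) = 6/18 = 1/3
P(A|B) = P(A ∩ B) / P(B) = (2/9) / (1/3) = 2/3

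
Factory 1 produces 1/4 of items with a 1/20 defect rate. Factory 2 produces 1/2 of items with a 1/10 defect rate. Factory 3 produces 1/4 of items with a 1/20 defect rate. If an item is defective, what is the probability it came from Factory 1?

Using Bayes' theorem:
P(F1) = 1/4, P(D|F1) = 1/20
P(F2) = 1/2, P(D|F2) = 1/10
P(F3) = 1/4, P(D|F3) = 1/20
P(D) = P(D|F1)P(F1) + P(D|F2)P(F2) + P(D|F3)P(F3)
     = \frac{3}{40}
P(F1|D) = P(D|F1)P(F1) / P(D)
= \frac{1}{6}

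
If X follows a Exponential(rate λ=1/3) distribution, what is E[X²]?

Using the identity E[X²] = Var(X) + (E[X])²:
E[X] = 3
Var(X) = 9
E[X²] = 9 + (3)²
= 18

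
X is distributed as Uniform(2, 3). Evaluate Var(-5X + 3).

For X ~ Uniform(2, 3):
Var(X) = \frac{1}{12}
Var(-5X + 3) = (-5)² × Var(X) = 25 × \frac{1}{12} = \frac{25}{12}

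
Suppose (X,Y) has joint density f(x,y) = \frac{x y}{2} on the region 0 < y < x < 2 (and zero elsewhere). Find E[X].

f_X(x) = ∫_0^x \frac{x y}{2} dy = \frac{x^{3}}{4}
E[X] = ∫_0^2 x × (\frac{x^{3}}{4}) dx = \frac{8}{5}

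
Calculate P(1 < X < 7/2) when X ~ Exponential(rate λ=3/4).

P(1 < X < 7/2) = ∫_{1}^{7/2} f(x) dx
where f(x) = \frac{3 e^{- \frac{3 x}{4}}}{4}
= - \frac{1}{e^{\frac{21}{8}}} + e^{- \frac{3}{4}}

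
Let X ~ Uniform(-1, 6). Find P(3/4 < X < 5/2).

P(3/4 < X < 5/2) = ∫_{3/4}^{5/2} f(x) dx
where f(x) = \frac{1}{7}
= \frac{1}{4}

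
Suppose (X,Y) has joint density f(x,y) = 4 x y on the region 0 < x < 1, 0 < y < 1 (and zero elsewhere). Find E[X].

E[X] = ∫_0^1 ∫_0^1 x × f(x,y) dy dx
= ∫_0^1 ∫_0^1 x × (4 x y) dy dx
= \frac{2}{3}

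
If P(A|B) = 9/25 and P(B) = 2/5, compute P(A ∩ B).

By definition, P(A|B) = P(A ∩ B) / P(B)
So P(A ∩ B) = P(A|B) × P(B)
= 9/25 × 2/5
= 18/125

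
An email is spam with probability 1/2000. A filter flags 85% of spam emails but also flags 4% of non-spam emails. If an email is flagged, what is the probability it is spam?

Let D = the rare event, + = positive/flagged.
P(D) = 1/2000
P(+|D) = 85/100 = 17/20
P(+|D') = 4/100 = 1/25
P(+) = P(+|D)P(D) + P(+|D')P(D')
     = \frac{17}{20} × \frac{1}{2000} + \frac{1}{25} × \frac{1999}{2000}
     = \frac{8081}{200000}
P(D|+) = P(+|D)P(D)/P(+) = \frac{85}{8081}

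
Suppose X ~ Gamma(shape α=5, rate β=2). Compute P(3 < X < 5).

P(3 < X < 5) = ∫_{3}^{5} f(x) dx
where f(x) = \frac{4 x^{4} e^{- 2 x}}{3}
= \frac{-1933 + 345 e^{4}}{3 e^{10}}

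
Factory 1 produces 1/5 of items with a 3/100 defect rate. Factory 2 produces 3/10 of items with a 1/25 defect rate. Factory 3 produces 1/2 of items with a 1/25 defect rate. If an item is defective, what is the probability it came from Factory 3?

Using Bayes' theorem:
P(F1) = 1/5, P(D|F1) = 3/100
P(F2) = 3/10, P(D|F2) = 1/25
P(F3) = 1/2, P(D|F3) = 1/25
P(D) = P(D|F1)P(F1) + P(D|F2)P(F2) + P(D|F3)P(F3)
     = \frac{19}{500}
P(F3|D) = P(D|F3)P(F3) / P(D)
= \frac{10}{19}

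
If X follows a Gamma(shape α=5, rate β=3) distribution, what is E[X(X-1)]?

E[X(X-1)] = E[X² - X] = E[X²] - E[X]
E[X] = \frac{5}{3}
E[X²] = Var(X) + (E[X])² = \frac{5}{9} + (\frac{5}{3})² = \frac{10}{3}
E[X(X-1)] = \frac{10}{3} - \frac{5}{3} = \frac{5}{3}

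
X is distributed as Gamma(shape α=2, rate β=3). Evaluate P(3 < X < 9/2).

P(3 < X < 9/2) = ∫_{3}^{9/2} f(x) dx
where f(x) = 9 x e^{- 3 x}
= - \frac{29}{2 e^{\frac{27}{2}}} + \frac{10}{e^{9}}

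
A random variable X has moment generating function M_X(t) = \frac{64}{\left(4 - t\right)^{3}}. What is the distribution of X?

The MGF M(t) = \frac{64}{\left(4 - t\right)^{3}} is the standard form for the Gamma distribution.
Comparing with the known MGF formula identifies: Gamma(shape α=3, rate β=4)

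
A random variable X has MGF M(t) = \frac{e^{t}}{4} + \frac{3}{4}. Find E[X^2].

To find E[X^2], compute M^(2)(0):
M^(1)(t) = \frac{e^{t}}{4}
M^(2)(t) = \frac{e^{t}}{4}
M^(2)(0) = \frac{1}{4}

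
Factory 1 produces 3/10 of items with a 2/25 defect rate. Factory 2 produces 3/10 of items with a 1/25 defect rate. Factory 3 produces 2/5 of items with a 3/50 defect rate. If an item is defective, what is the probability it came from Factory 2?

Using Bayes' theorem:
P(F1) = 3/10, P(D|F1) = 2/25
P(F2) = 3/10, P(D|F2) = 1/25
P(F3) = 2/5, P(D|F3) = 3/50
P(D) = P(D|F1)P(F1) + P(D|F2)P(F2) + P(D|F3)P(F3)
     = \frac{3}{50}
P(F2|D) = P(D|F2)P(F2) / P(D)
= \frac{1}{5}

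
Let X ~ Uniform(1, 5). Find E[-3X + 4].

For X ~ Uniform(1, 5):
E[X] = 3
E[-3X + 4] = -3 × E[X] + 4 = -5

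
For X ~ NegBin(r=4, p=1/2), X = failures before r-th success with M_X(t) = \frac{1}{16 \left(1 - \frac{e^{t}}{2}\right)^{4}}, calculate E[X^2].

To find E[X^2], compute M^(2)(0):
M^(1)(t) = \frac{e^{t}}{8 \left(1 - \frac{e^{t}}{2}\right)^{5}}
M^(2)(t) = \frac{e^{t}}{8 \left(1 - \frac{e^{t}}{2}\right)^{5}} + \frac{5 e^{2 t}}{16 \left(1 - \frac{e^{t}}{2}\right)^{6}}
M^(2)(0) = 24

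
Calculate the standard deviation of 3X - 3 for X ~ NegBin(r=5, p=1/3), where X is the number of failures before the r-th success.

For X ~ NegBin(r=5, p=1/3), where X is the number of failures before the r-th success:
Var(X) = 30
SD(X) = √(Var(X)) = √(30) = \sqrt{30}
SD(3X - 3) = |3| × SD(X) = 3 × \sqrt{30} = 3 \sqrt{30}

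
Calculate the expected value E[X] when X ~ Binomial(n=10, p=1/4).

For X ~ Binomial(n=10, p=1/4), the expected value is:
E[X] = \frac{5}{2}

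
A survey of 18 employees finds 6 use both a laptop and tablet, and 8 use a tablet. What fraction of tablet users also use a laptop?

P(A ∩ B) = 6/18 = 1/3
P(B) = 8/18 = 4/9
P(A|B) = P(A ∩ B) / P(B) = (1/3) / (4/9) = 3/4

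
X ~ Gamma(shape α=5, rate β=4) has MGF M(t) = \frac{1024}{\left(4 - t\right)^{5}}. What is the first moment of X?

To find E[X], compute M^(1)(0):
M^(1)(t) = \frac{5120}{\left(4 - t\right)^{6}}
M^(1)(0) = \frac{5}{4}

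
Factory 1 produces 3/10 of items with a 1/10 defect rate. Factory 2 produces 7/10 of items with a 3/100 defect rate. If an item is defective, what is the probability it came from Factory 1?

Using Bayes' theorem:
P(F1) = 3/10, P(D|F1) = 1/10
P(F2) = 7/10, P(D|F2) = 3/100
P(D) = P(D|F1)P(F1) + P(D|F2)P(F2)
     = \frac{51}{1000}
P(F1|D) = P(D|F1)P(F1) / P(D)
= \frac{10}{17}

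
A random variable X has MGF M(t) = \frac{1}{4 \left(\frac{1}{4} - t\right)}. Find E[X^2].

To find E[X^2], compute M^(2)(0):
M^(1)(t) = \frac{1}{4 \left(\frac{1}{4} - t\right)^{2}}
M^(2)(t) = \frac{1}{2 \left(\frac{1}{4} - t\right)^{3}}
M^(2)(0) = 32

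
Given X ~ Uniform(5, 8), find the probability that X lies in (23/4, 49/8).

P(23/4 < X < 49/8) = ∫_{23/4}^{49/8} f(x) dx
where f(x) = \frac{1}{3}
= \frac{1}{8}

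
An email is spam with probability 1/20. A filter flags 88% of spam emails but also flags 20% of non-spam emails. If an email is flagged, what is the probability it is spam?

Let D = the rare event, + = positive/flagged.
P(D) = 1/20
P(+|D) = 88/100 = 22/25
P(+|D') = 20/100 = 1/5
P(+) = P(+|D)P(D) + P(+|D')P(D')
     = \frac{22}{25} × \frac{1}{20} + \frac{1}{5} × \frac{19}{20}
     = \frac{117}{500}
P(D|+) = P(+|D)P(D)/P(+) = \frac{22}{117}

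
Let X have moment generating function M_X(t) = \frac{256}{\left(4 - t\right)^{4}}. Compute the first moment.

To find E[X], compute M^(1)(0):
M^(1)(t) = \frac{1024}{\left(4 - t\right)^{5}}
M^(1)(0) = 1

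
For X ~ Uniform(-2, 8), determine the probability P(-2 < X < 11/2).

P(-2 < X < 11/2) = ∫_{-2}^{11/2} f(x) dx
where f(x) = \frac{1}{10}
= \frac{3}{4}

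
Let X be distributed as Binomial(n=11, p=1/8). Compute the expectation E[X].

For X ~ Binomial(n=11, p=1/8), the expected value is:
E[X] = \frac{11}{8}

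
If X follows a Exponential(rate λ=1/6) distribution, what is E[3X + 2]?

For X ~ Exponential(rate λ=1/6):
E[X] = 6
E[3X + 2] = 3 × E[X] + 2 = 20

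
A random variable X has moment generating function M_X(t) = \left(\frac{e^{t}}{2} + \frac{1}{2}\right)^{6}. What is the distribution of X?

The MGF M(t) = \left(\frac{e^{t}}{2} + \frac{1}{2}\right)^{6} is the standard form for the Binomial distribution.
Comparing with the known MGF formula identifies: Binomial(n=6, p=1/2)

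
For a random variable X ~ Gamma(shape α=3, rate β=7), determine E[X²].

Using the identity E[X²] = Var(X) + (E[X])²:
E[X] = \frac{3}{7}
Var(X) = \frac{3}{49}
E[X²] = \frac{3}{49} + (\frac{3}{7})²
= \frac{12}{49}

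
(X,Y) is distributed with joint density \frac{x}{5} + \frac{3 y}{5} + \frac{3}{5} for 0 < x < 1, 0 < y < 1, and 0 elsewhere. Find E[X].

E[X] = ∫_0^1 ∫_0^1 x × f(x,y) dy dx
= ∫_0^1 ∫_0^1 x × (\frac{x}{5} + \frac{3 y}{5} + \frac{3}{5}) dy dx
= \frac{31}{60}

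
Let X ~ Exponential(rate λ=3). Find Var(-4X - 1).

For X ~ Exponential(rate λ=3):
Var(X) = \frac{1}{9}
Var(-4X - 1) = (-4)² × Var(X) = 16 × \frac{1}{9} = \frac{16}{9}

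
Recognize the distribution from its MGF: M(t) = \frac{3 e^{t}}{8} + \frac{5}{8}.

The MGF M(t) = \frac{3 e^{t}}{8} + \frac{5}{8} is the standard form for the Bernoulli distribution.
Comparing with the known MGF formula identifies: Bernoulli(p=3/8)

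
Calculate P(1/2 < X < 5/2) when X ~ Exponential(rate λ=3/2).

P(1/2 < X < 5/2) = ∫_{1/2}^{5/2} f(x) dx
where f(x) = \frac{3 e^{- \frac{3 x}{2}}}{2}
= - \frac{1 - e^{3}}{e^{\frac{15}{4}}}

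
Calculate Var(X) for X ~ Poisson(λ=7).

For X ~ Poisson(λ=7):
Var(X) = 7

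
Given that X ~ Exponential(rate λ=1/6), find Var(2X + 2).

For X ~ Exponential(rate λ=1/6):
Var(X) = 36
Var(2X + 2) = (2)² × Var(X) = 4 × 36 = 144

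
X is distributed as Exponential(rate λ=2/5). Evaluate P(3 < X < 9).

P(3 < X < 9) = ∫_{3}^{9} f(x) dx
where f(x) = \frac{2 e^{- \frac{2 x}{5}}}{5}
= - \frac{1 - e^{\frac{12}{5}}}{e^{\frac{18}{5}}}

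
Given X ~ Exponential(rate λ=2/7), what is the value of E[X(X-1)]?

E[X(X-1)] = E[X² - X] = E[X²] - E[X]
E[X] = \frac{7}{2}
E[X²] = Var(X) + (E[X])² = \frac{49}{4} + (\frac{7}{2})² = \frac{49}{2}
E[X(X-1)] = \frac{49}{2} - \frac{7}{2} = 21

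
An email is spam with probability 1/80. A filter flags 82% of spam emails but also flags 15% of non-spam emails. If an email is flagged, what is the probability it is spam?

Let D = the rare event, + = positive/flagged.
P(D) = 1/80
P(+|D) = 82/100 = 41/50
P(+|D') = 15/100 = 3/20
P(+) = P(+|D)P(D) + P(+|D')P(D')
     = \frac{41}{50} × \frac{1}{80} + \frac{3}{20} × \frac{79}{80}
     = \frac{1267}{8000}
P(D|+) = P(+|D)P(D)/P(+) = \frac{82}{1267}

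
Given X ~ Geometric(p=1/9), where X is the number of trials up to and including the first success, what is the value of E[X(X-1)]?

E[X(X-1)] = E[X² - X] = E[X²] - E[X]
E[X] = 9
E[X²] = Var(X) + (E[X])² = 72 + (9)² = 153
E[X(X-1)] = 153 - 9 = 144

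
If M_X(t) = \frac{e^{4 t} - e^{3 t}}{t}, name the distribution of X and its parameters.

The MGF M(t) = \frac{e^{4 t} - e^{3 t}}{t} is the standard form for the Uniform distribution.
Comparing with the known MGF formula identifies: Uniform(3, 4)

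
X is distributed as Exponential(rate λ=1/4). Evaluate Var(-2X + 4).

For X ~ Exponential(rate λ=1/4):
Var(X) = 16
Var(-2X + 4) = (-2)² × Var(X) = 4 × 16 = 64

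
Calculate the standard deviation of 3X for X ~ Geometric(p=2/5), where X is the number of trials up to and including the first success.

For X ~ Geometric(p=2/5), where X is the number of trials up to and including the first success:
Var(X) = \frac{15}{4}
SD(X) = √(Var(X)) = √(\frac{15}{4}) = \frac{\sqrt{15}}{2}
SD(3X) = |3| × SD(X) = 3 × \frac{\sqrt{15}}{2} = \frac{3 \sqrt{15}}{2}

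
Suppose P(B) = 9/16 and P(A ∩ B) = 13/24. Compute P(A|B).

P(A|B) = P(A ∩ B) / P(B)
= (13/24) / (9/16)
= 26/27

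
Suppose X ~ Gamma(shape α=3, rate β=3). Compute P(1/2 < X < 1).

P(1/2 < X < 1) = ∫_{1/2}^{1} f(x) dx
where f(x) = \frac{27 x^{2} e^{- 3 x}}{2}
= - \frac{17}{2 e^{3}} + \frac{29}{8 e^{\frac{3}{2}}}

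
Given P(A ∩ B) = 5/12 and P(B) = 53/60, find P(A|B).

P(A|B) = P(A ∩ B) / P(B)
= (5/12) / (53/60)
= 25/53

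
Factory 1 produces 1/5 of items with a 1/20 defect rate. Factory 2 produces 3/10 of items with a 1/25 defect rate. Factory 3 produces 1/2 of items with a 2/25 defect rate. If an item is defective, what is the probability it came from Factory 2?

Using Bayes' theorem:
P(F1) = 1/5, P(D|F1) = 1/20
P(F2) = 3/10, P(D|F2) = 1/25
P(F3) = 1/2, P(D|F3) = 2/25
P(D) = P(D|F1)P(F1) + P(D|F2)P(F2) + P(D|F3)P(F3)
     = \frac{31}{500}
P(F2|D) = P(D|F2)P(F2) / P(D)
= \frac{6}{31}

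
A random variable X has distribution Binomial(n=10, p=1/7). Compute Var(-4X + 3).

For X ~ Binomial(n=10, p=1/7):
Var(X) = \frac{60}{49}
Var(-4X + 3) = (-4)² × Var(X) = 16 × \frac{60}{49} = \frac{960}{49}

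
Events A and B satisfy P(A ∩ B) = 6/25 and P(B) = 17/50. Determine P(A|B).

P(A|B) = P(A ∩ B) / P(B)
= (6/25) / (17/50)
= 12/17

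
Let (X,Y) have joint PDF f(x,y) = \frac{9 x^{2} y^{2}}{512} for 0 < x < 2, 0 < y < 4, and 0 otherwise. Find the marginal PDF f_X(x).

f_X(x) = ∫_0^4 f(x,y) dy
= ∫_0^4 \frac{9 x^{2} y^{2}}{512} dy
= \frac{3 x^{2}}{8} for 0 < x < 2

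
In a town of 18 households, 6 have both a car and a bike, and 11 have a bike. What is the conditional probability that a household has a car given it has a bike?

P(A ∩ B) = 6/18 = 1/3
P(B) = 11/18
P(A|B) = P(A ∩ B) / P(B) = (1/3) / (11/18) = 6/11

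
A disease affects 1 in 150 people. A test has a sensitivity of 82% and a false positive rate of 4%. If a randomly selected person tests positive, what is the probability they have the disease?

Let D = the rare event, + = positive/flagged.
P(D) = 1/150
P(+|D) = 82/100 = 41/50
P(+|D') = 4/100 = 1/25
P(+) = P(+|D)P(D) + P(+|D')P(D')
     = \frac{41}{50} × \frac{1}{150} + \frac{1}{25} × \frac{149}{150}
     = \frac{113}{2500}
P(D|+) = P(+|D)P(D)/P(+) = \frac{41}{339}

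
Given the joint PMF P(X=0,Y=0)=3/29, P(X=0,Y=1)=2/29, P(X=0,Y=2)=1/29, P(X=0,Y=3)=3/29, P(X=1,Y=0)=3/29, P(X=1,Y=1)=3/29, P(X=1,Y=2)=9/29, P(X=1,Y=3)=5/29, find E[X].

First find marginal of X:
P(X=0) = 9/29
P(X=1) = 20/29
E[X] = 0 × 9/29 + 1 × 20/29 = 20/29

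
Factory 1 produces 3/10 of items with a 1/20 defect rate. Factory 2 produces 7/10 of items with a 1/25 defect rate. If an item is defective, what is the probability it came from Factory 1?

Using Bayes' theorem:
P(F1) = 3/10, P(D|F1) = 1/20
P(F2) = 7/10, P(D|F2) = 1/25
P(D) = P(D|F1)P(F1) + P(D|F2)P(F2)
     = \frac{43}{1000}
P(F1|D) = P(D|F1)P(F1) / P(D)
= \frac{15}{43}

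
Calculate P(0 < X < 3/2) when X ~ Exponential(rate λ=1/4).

P(0 < X < 3/2) = ∫_{0}^{3/2} f(x) dx
where f(x) = \frac{e^{- \frac{x}{4}}}{4}
= 1 - e^{- \frac{3}{8}}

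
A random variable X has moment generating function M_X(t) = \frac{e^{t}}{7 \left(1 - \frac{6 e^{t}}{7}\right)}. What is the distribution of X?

The MGF M(t) = \frac{e^{t}}{7 \left(1 - \frac{6 e^{t}}{7}\right)} is the standard form for the Geometric distribution.
Comparing with the known MGF formula identifies: Geometric(p=1/7), X = trial number of first success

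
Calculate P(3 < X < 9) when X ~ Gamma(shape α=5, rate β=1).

P(3 < X < 9) = ∫_{3}^{9} f(x) dx
where f(x) = \frac{x^{4} e^{- x}}{24}
= \frac{-3563 + 131 e^{6}}{8 e^{9}}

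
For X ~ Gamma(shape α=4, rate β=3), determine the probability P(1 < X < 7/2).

P(1 < X < 7/2) = ∫_{1}^{7/2} f(x) dx
where f(x) = \frac{27 x^{3} e^{- 3 x}}{2}
= - \frac{4153}{16 e^{\frac{21}{2}}} + \frac{13}{e^{3}}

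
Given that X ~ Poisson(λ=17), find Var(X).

For X ~ Poisson(λ=17):
Var(X) = 17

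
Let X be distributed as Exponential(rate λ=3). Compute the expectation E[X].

For X ~ Exponential(rate λ=3), the expected value is:
E[X] = \frac{1}{3}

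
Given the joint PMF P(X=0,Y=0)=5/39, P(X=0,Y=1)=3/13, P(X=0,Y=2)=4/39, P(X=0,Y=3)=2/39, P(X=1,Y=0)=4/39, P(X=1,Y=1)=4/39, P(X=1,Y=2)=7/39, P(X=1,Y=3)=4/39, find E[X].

First find marginal of X:
P(X=0) = 20/39
P(X=1) = 19/39
E[X] = 0 × 20/39 + 1 × 19/39 = 19/39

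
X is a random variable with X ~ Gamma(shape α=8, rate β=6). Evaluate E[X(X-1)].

E[X(X-1)] = E[X² - X] = E[X²] - E[X]
E[X] = \frac{4}{3}
E[X²] = Var(X) + (E[X])² = \frac{2}{9} + (\frac{4}{3})² = 2
E[X(X-1)] = 2 - \frac{4}{3} = \frac{2}{3}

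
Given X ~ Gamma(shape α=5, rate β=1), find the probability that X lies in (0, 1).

P(0 < X < 1) = ∫_{0}^{1} f(x) dx
where f(x) = \frac{x^{4} e^{- x}}{24}
= 1 - \frac{65}{24 e}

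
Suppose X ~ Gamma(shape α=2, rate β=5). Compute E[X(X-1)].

E[X(X-1)] = E[X² - X] = E[X²] - E[X]
E[X] = \frac{2}{5}
E[X²] = Var(X) + (E[X])² = \frac{2}{25} + (\frac{2}{5})² = \frac{6}{25}
E[X(X-1)] = \frac{6}{25} - \frac{2}{5} = - \frac{4}{25}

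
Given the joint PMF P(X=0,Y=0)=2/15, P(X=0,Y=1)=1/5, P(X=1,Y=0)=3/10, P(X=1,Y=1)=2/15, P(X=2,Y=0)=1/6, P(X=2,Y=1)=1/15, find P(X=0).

P(X=0) = P(X=0,Y=0) + P(X=0,Y=1)
= 2/15 + 1/5
= 1/3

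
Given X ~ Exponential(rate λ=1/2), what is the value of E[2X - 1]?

For X ~ Exponential(rate λ=1/2):
E[X] = 2
E[2X - 1] = 2 × E[X] - 1 = 3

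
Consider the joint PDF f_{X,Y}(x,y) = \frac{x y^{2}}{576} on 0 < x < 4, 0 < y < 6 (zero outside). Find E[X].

f_X(x) = ∫_0^6 \frac{x y^{2}}{576} dy = \frac{x}{8}
E[X] = ∫_0^4 x × (\frac{x}{8}) dx = \frac{8}{3}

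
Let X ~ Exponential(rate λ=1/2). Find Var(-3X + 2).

For X ~ Exponential(rate λ=1/2):
Var(X) = 4
Var(-3X + 2) = (-3)² × Var(X) = 9 × 4 = 36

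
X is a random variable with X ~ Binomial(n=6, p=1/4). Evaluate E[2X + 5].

For X ~ Binomial(n=6, p=1/4):
E[X] = \frac{3}{2}
E[2X + 5] = 2 × E[X] + 5 = 8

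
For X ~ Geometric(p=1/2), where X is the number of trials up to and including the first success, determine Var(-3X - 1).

For X ~ Geometric(p=1/2), where X is the number of trials up to and including the first success:
Var(X) = 2
Var(-3X - 1) = (-3)² × Var(X) = 9 × 2 = 18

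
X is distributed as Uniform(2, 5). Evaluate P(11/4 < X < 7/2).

P(11/4 < X < 7/2) = ∫_{11/4}^{7/2} f(x) dx
where f(x) = \frac{1}{3}
= \frac{1}{4}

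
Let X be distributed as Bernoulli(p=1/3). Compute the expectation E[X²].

Using the identity E[X²] = Var(X) + (E[X])²:
E[X] = \frac{1}{3}
Var(X) = \frac{2}{9}
E[X²] = \frac{2}{9} + (\frac{1}{3})²
= \frac{1}{3}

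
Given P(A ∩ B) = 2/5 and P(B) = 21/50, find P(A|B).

P(A|B) = P(A ∩ B) / P(B)
= (2/5) / (21/50)
= 20/21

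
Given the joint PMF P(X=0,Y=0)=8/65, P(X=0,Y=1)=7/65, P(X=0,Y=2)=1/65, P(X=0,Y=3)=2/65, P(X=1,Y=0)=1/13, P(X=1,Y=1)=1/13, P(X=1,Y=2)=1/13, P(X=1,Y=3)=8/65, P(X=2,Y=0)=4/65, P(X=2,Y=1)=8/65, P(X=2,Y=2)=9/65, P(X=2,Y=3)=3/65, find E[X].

First find marginal of X:
P(X=0) = 18/65
P(X=1) = 23/65
P(X=2) = 24/65
E[X] = 0 × 18/65 + 1 × 23/65 + 2 × 24/65 = 71/65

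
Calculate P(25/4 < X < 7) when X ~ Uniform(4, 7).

P(25/4 < X < 7) = ∫_{25/4}^{7} f(x) dx
where f(x) = \frac{1}{3}
= \frac{1}{4}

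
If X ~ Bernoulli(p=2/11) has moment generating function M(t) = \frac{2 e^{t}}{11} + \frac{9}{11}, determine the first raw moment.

To find E[X], compute M^(1)(0):
M^(1)(t) = \frac{2 e^{t}}{11}
M^(1)(0) = \frac{2}{11}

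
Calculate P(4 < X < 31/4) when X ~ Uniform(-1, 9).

P(4 < X < 31/4) = ∫_{4}^{31/4} f(x) dx
where f(x) = \frac{1}{10}
= \frac{3}{8}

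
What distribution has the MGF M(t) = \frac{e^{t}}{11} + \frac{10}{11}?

The MGF M(t) = \frac{e^{t}}{11} + \frac{10}{11} is the standard form for the Bernoulli distribution.
Comparing with the known MGF formula identifies: Bernoulli(p=1/11)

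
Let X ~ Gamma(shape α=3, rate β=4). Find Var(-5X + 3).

For X ~ Gamma(shape α=3, rate β=4):
Var(X) = \frac{3}{16}
Var(-5X + 3) = (-5)² × Var(X) = 25 × \frac{3}{16} = \frac{75}{16}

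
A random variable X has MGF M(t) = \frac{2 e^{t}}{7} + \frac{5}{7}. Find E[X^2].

To find E[X^2], compute M^(2)(0):
M^(1)(t) = \frac{2 e^{t}}{7}
M^(2)(t) = \frac{2 e^{t}}{7}
M^(2)(0) = \frac{2}{7}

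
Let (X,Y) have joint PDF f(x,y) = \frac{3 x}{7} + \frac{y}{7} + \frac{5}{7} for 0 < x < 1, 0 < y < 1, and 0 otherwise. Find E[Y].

E[Y] = ∫_0^1 ∫_0^1 y × f(x,y) dx dy
= \frac{43}{84}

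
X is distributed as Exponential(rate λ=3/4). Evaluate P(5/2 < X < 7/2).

P(5/2 < X < 7/2) = ∫_{5/2}^{7/2} f(x) dx
where f(x) = \frac{3 e^{- \frac{3 x}{4}}}{4}
= - \frac{1 - e^{\frac{3}{4}}}{e^{\frac{21}{8}}}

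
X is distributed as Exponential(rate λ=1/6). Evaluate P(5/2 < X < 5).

P(5/2 < X < 5) = ∫_{5/2}^{5} f(x) dx
where f(x) = \frac{e^{- \frac{x}{6}}}{6}
= - \frac{1}{e^{\frac{5}{6}}} + e^{- \frac{5}{12}}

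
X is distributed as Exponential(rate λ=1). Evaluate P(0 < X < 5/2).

P(0 < X < 5/2) = ∫_{0}^{5/2} f(x) dx
where f(x) = e^{- x}
= 1 - e^{- \frac{5}{2}}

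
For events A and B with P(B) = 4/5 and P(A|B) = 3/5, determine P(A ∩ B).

By definition, P(A|B) = P(A ∩ B) / P(B)
So P(A ∩ B) = P(A|B) × P(B)
= 3/5 × 4/5
= 12/25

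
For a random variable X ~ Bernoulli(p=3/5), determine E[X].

For X ~ Bernoulli(p=3/5), the expected value is:
E[X] = \frac{3}{5}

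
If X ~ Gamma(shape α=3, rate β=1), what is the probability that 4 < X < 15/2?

P(4 < X < 15/2) = ∫_{4}^{15/2} f(x) dx
where f(x) = \frac{x^{2} e^{- x}}{2}
= - \frac{293}{8 e^{\frac{15}{2}}} + \frac{13}{e^{4}}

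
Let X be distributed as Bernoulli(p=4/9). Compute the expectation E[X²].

Using the identity E[X²] = Var(X) + (E[X])²:
E[X] = \frac{4}{9}
Var(X) = \frac{20}{81}
E[X²] = \frac{20}{81} + (\frac{4}{9})²
= \frac{4}{9}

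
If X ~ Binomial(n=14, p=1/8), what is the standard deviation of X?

For X ~ Binomial(n=14, p=1/8):
Var(X) = \frac{49}{32}
SD(X) = √(Var(X)) = √(\frac{49}{32}) = \frac{7 \sqrt{2}}{8}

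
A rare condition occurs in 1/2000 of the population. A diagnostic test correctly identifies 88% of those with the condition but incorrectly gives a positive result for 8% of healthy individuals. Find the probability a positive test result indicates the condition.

Let D = the rare event, + = positive/flagged.
P(D) = 1/2000
P(+|D) = 88/100 = 22/25
P(+|D') = 8/100 = 2/25
P(+) = P(+|D)P(D) + P(+|D')P(D')
     = \frac{22}{25} × \frac{1}{2000} + \frac{2}{25} × \frac{1999}{2000}
     = \frac{201}{2500}
P(D|+) = P(+|D)P(D)/P(+) = \frac{11}{2010}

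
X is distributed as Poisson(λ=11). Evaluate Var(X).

For X ~ Poisson(λ=11):
Var(X) = 11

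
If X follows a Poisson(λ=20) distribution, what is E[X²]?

Using the identity E[X²] = Var(X) + (E[X])²:
E[X] = 20
Var(X) = 20
E[X²] = 20 + (20)²
= 420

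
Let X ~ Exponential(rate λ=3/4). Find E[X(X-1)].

E[X(X-1)] = E[X² - X] = E[X²] - E[X]
E[X] = \frac{4}{3}
E[X²] = Var(X) + (E[X])² = \frac{16}{9} + (\frac{4}{3})² = \frac{32}{9}
E[X(X-1)] = \frac{32}{9} - \frac{4}{3} = \frac{20}{9}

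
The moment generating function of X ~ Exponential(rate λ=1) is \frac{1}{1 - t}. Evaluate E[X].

To find E[X], compute M^(1)(0):
M^(1)(t) = \frac{1}{\left(1 - t\right)^{2}}
M^(1)(0) = 1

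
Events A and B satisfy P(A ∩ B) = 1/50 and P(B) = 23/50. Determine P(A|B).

P(A|B) = P(A ∩ B) / P(B)
= (1/50) / (23/50)
= 1/23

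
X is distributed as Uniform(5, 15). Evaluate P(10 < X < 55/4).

P(10 < X < 55/4) = ∫_{10}^{55/4} f(x) dx
where f(x) = \frac{1}{10}
= \frac{3}{8}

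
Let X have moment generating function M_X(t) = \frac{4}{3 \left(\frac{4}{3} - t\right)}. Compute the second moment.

To find E[X^2], compute M^(2)(0):
M^(1)(t) = \frac{4}{3 \left(\frac{4}{3} - t\right)^{2}}
M^(2)(t) = \frac{8}{3 \left(\frac{4}{3} - t\right)^{3}}
M^(2)(0) = \frac{9}{8}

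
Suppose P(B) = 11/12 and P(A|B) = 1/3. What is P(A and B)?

By definition, P(A|B) = P(A ∩ B) / P(B)
So P(A ∩ B) = P(A|B) × P(B)
= 1/3 × 11/12
= 11/36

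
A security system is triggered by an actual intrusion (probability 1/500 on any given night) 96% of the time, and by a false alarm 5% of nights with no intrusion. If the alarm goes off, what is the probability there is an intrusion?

Let D = the rare event, + = positive/flagged.
P(D) = 1/500
P(+|D) = 96/100 = 24/25
P(+|D') = 5/100 = 1/20
P(+) = P(+|D)P(D) + P(+|D')P(D')
     = \frac{24}{25} × \frac{1}{500} + \frac{1}{20} × \frac{499}{500}
     = \frac{2591}{50000}
P(D|+) = P(+|D)P(D)/P(+) = \frac{96}{2591}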